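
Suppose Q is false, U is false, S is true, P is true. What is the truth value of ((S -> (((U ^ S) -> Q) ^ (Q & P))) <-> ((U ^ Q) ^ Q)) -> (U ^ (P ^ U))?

U ^ S = False ^ True = True
(U ^ S) -> Q = True -> False = False
Q & P = False & True = False
((U ^ S) -> Q) ^ (Q & P) = False ^ False = False
S -> (((U ^ S) -> Q) ^ (Q & P)) = True -> False = False
U ^ Q = False ^ False = False
(U ^ Q) ^ Q = False ^ False = False
(S -> (((U ^ S) -> Q) ^ (Q & P))) <-> ((U ^ Q) ^ Q) = False <-> False = True
P ^ U = True ^ False = True
U ^ (P ^ U) = False ^ True = True
((S -> (((U ^ S) -> Q) ^ (Q & P))) <-> ((U ^ Q) ^ Q)) -> (U ^ (P ^ U)) = True -> True = True

True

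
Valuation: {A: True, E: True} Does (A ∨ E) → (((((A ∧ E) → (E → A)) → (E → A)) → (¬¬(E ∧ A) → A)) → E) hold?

True

A ∨ E = True ∨ True = True
A ∧ E = True ∧ True = True
E → A = True → True = True
(A ∧ E) → (E → A) = True → True = True
E → A = True → True = True
((A ∧ E) → (E → A)) → (E → A) = True → True = True
E ∧ A = True ∧ True = True
¬(E ∧ A) = ¬True = False
¬¬(E ∧ A) = ¬False = True
¬¬(E ∧ A) → A = True → True = True
(((A ∧ E) → (E → A)) → (E → A)) → (¬¬(E ∧ A) → A) = True → True = True
((((A ∧ E) → (E → A)) → (E → A)) → (¬¬(E ∧ A) → A)) → E = True → True = True
(A ∨ E) → (((((A ∧ E) → (E → A)) → (E → A)) → (¬¬(E ∧ A) → A)) → E) = True → True = True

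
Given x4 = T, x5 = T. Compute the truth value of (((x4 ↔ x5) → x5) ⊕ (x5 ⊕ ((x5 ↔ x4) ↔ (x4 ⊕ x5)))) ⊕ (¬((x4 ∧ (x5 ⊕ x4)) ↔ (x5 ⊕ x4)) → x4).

T

x4 ↔ x5 = T ↔ T = T
(x4 ↔ x5) → x5 = T → T = T
x5 ↔ x4 = T ↔ T = T
x4 ⊕ x5 = T ⊕ T = F
(x5 ↔ x4) ↔ (x4 ⊕ x5) = T ↔ F = F
x5 ⊕ ((x5 ↔ x4) ↔ (x4 ⊕ x5)) = T ⊕ F = T
((x4 ↔ x5) → x5) ⊕ (x5 ⊕ ((x5 ↔ x4) ↔ (x4 ⊕ x5))) = T ⊕ T = F
x5 ⊕ x4 = T ⊕ T = F
x4 ∧ (x5 ⊕ x4) = T ∧ F = F
x5 ⊕ x4 = T ⊕ T = F
(x4 ∧ (x5 ⊕ x4)) ↔ (x5 ⊕ x4) = F ↔ F = T
¬((x4 ∧ (x5 ⊕ x4)) ↔ (x5 ⊕ x4)) = ¬T = F
¬((x4 ∧ (x5 ⊕ x4)) ↔ (x5 ⊕ x4)) → x4 = F → T = T
(((x4 ↔ x5) → x5) ⊕ (x5 ⊕ ((x5 ↔ x4) ↔ (x4 ⊕ x5)))) ⊕ (¬((x4 ∧ (x5 ⊕ x4)) ↔ (x5 ⊕ x4)) → x4) = F ⊕ T = T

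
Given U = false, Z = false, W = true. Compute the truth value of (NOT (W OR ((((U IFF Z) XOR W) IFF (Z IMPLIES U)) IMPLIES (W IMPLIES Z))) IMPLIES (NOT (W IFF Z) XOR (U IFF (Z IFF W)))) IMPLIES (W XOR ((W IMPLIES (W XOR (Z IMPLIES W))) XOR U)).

true

U IFF Z = false IFF false = true
(U IFF Z) XOR W = true XOR true = false
Z IMPLIES U = false IMPLIES false = true
((U IFF Z) XOR W) IFF (Z IMPLIES U) = false IFF true = false
W IMPLIES Z = true IMPLIES false = false
(((U IFF Z) XOR W) IFF (Z IMPLIES U)) IMPLIES (W IMPLIES Z) = false IMPLIES false = true
W OR ((((U IFF Z) XOR W) IFF (Z IMPLIES U)) IMPLIES (W IMPLIES Z)) = true OR true = true
NOT (W OR ((((U IFF Z) XOR W) IFF (Z IMPLIES U)) IMPLIES (W IMPLIES Z))) = NOT true = false
W IFF Z = true IFF false = false
NOT (W IFF Z) = NOT false = true
Z IFF W = false IFF true = false
U IFF (Z IFF W) = false IFF false = true
NOT (W IFF Z) XOR (U IFF (Z IFF W)) = true XOR true = false
NOT (W OR ((((U IFF Z) XOR W) IFF (Z IMPLIES U)) IMPLIES (W IMPLIES Z))) IMPLIES (NOT (W IFF Z) XOR (U IFF (Z IFF W))) = false IMPLIES false = true
Z IMPLIES W = false IMPLIES true = true
W XOR (Z IMPLIES W) = true XOR true = false
W IMPLIES (W XOR (Z IMPLIES W)) = true IMPLIES false = false
(W IMPLIES (W XOR (Z IMPLIES W))) XOR U = false XOR false = false
W XOR ((W IMPLIES (W XOR (Z IMPLIES W))) XOR U) = true XOR false = true
(NOT (W OR ((((U IFF Z) XOR W) IFF (Z IMPLIES U)) IMPLIES (W IMPLIES Z))) IMPLIES (NOT (W IFF Z) XOR (U IFF (Z IFF W)))) IMPLIES (W XOR ((W IMPLIES (W XOR (Z IMPLIES W))) XOR U)) = true IMPLIES true = true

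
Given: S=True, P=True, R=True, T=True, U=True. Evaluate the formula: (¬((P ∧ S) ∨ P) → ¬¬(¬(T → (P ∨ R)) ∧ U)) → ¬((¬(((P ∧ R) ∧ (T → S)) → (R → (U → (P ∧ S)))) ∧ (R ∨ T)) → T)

Substituting S=True, P=True, R=True, T=True, U=True:
P ∧ S = True ∧ True = True
(P ∧ S) ∨ P = True ∨ True = True
¬((P ∧ S) ∨ P) = ¬True = False
P ∨ R = True ∨ True = True
T → (P ∨ R) = True → True = True
¬(T → (P ∨ R)) = ¬True = False
¬(T → (P ∨ R)) ∧ U = False ∧ True = False
¬(¬(T → (P ∨ R)) ∧ U) = ¬False = True
¬¬(¬(T → (P ∨ R)) ∧ U) = ¬True = False
¬((P ∧ S) ∨ P) → ¬¬(¬(T → (P ∨ R)) ∧ U) = False → False = True
P ∧ R = True ∧ True = True
T → S = True → True = True
(P ∧ R) ∧ (T → S) = True ∧ True = True
P ∧ S = True ∧ True = True
U → (P ∧ S) = True → True = True
R → (U → (P ∧ S)) = True → True = True
((P ∧ R) ∧ (T → S)) → (R → (U → (P ∧ S))) = True → True = True
¬(((P ∧ R) ∧ (T → S)) → (R → (U → (P ∧ S)))) = ¬True = False
R ∨ T = True ∨ True = True
¬(((P ∧ R) ∧ (T → S)) → (R → (U → (P ∧ S)))) ∧ (R ∨ T) = False ∧ True = False
(¬(((P ∧ R) ∧ (T → S)) → (R → (U → (P ∧ S)))) ∧ (R ∨ T)) → T = False → True = True
¬((¬(((P ∧ R) ∧ (T → S)) → (R → (U → (P ∧ S)))) ∧ (R ∨ T)) → T) = ¬True = False
(¬((P ∧ S) ∨ P) → ¬¬(¬(T → (P ∨ R)) ∧ U)) → ¬((¬(((P ∧ R) ∧ (T → S)) → (R → (U → (P ∧ S)))) ∧ (R ∨ T)) → T) = True → False = False

False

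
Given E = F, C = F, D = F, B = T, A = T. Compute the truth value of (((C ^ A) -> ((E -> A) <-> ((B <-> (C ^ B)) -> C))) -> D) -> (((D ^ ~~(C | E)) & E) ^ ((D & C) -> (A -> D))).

C ^ A = F ^ T = T
E -> A = F -> T = T
C ^ B = F ^ T = T
B <-> (C ^ B) = T <-> T = T
(B <-> (C ^ B)) -> C = T -> F = F
(E -> A) <-> ((B <-> (C ^ B)) -> C) = T <-> F = F
(C ^ A) -> ((E -> A) <-> ((B <-> (C ^ B)) -> C)) = T -> F = F
((C ^ A) -> ((E -> A) <-> ((B <-> (C ^ B)) -> C))) -> D = F -> F = T
C | E = F | F = F
~(C | E) = ~F = T
~~(C | E) = ~T = F
D ^ ~~(C | E) = F ^ F = F
(D ^ ~~(C | E)) & E = F & F = F
D & C = F & F = F
A -> D = T -> F = F
(D & C) -> (A -> D) = F -> F = T
((D ^ ~~(C | E)) & E) ^ ((D & C) -> (A -> D)) = F ^ T = T
(((C ^ A) -> ((E -> A) <-> ((B <-> (C ^ B)) -> C))) -> D) -> (((D ^ ~~(C | E)) & E) ^ ((D & C) -> (A -> D))) = T -> T = T

T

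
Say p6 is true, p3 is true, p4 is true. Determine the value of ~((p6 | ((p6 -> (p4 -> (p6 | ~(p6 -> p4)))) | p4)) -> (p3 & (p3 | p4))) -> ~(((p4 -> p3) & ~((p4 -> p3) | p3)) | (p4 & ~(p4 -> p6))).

1

p6 -> p4 = 1 -> 1 = 1
~(p6 -> p4) = ~1 = 0
p6 | ~(p6 -> p4) = 1 | 0 = 1
p4 -> (p6 | ~(p6 -> p4)) = 1 -> 1 = 1
p6 -> (p4 -> (p6 | ~(p6 -> p4))) = 1 -> 1 = 1
(p6 -> (p4 -> (p6 | ~(p6 -> p4)))) | p4 = 1 | 1 = 1
p6 | ((p6 -> (p4 -> (p6 | ~(p6 -> p4)))) | p4) = 1 | 1 = 1
p3 | p4 = 1 | 1 = 1
p3 & (p3 | p4) = 1 & 1 = 1
(p6 | ((p6 -> (p4 -> (p6 | ~(p6 -> p4)))) | p4)) -> (p3 & (p3 | p4)) = 1 -> 1 = 1
~((p6 | ((p6 -> (p4 -> (p6 | ~(p6 -> p4)))) | p4)) -> (p3 & (p3 | p4))) = ~1 = 0
p4 -> p3 = 1 -> 1 = 1
p4 -> p3 = 1 -> 1 = 1
(p4 -> p3) | p3 = 1 | 1 = 1
~((p4 -> p3) | p3) = ~1 = 0
(p4 -> p3) & ~((p4 -> p3) | p3) = 1 & 0 = 0
p4 -> p6 = 1 -> 1 = 1
~(p4 -> p6) = ~1 = 0
p4 & ~(p4 -> p6) = 1 & 0 = 0
((p4 -> p3) & ~((p4 -> p3) | p3)) | (p4 & ~(p4 -> p6)) = 0 | 0 = 0
~(((p4 -> p3) & ~((p4 -> p3) | p3)) | (p4 & ~(p4 -> p6))) = ~0 = 1
~((p6 | ((p6 -> (p4 -> (p6 | ~(p6 -> p4)))) | p4)) -> (p3 & (p3 | p4))) -> ~(((p4 -> p3) & ~((p4 -> p3) | p3)) | (p4 & ~(p4 -> p6))) = 0 -> 1 = 1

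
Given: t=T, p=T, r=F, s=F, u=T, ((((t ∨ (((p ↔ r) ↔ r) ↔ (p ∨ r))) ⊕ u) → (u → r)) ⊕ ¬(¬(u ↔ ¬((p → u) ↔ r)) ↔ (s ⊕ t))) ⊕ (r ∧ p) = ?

F

Substituting t=T, p=T, r=F, s=F, u=T:
p ↔ r = T ↔ F = F
(p ↔ r) ↔ r = F ↔ F = T
p ∨ r = T ∨ F = T
((p ↔ r) ↔ r) ↔ (p ∨ r) = T ↔ T = T
t ∨ (((p ↔ r) ↔ r) ↔ (p ∨ r)) = T ∨ T = T
(t ∨ (((p ↔ r) ↔ r) ↔ (p ∨ r))) ⊕ u = T ⊕ T = F
u → r = T → F = F
((t ∨ (((p ↔ r) ↔ r) ↔ (p ∨ r))) ⊕ u) → (u → r) = F → F = T
p → u = T → T = T
(p → u) ↔ r = T ↔ F = F
¬((p → u) ↔ r) = ¬F = T
u ↔ ¬((p → u) ↔ r) = T ↔ T = T
¬(u ↔ ¬((p → u) ↔ r)) = ¬T = F
s ⊕ t = F ⊕ T = T
¬(u ↔ ¬((p → u) ↔ r)) ↔ (s ⊕ t) = F ↔ T = F
¬(¬(u ↔ ¬((p → u) ↔ r)) ↔ (s ⊕ t)) = ¬F = T
(((t ∨ (((p ↔ r) ↔ r) ↔ (p ∨ r))) ⊕ u) → (u → r)) ⊕ ¬(¬(u ↔ ¬((p → u) ↔ r)) ↔ (s ⊕ t)) = T ⊕ T = F
r ∧ p = F ∧ T = F
((((t ∨ (((p ↔ r) ↔ r) ↔ (p ∨ r))) ⊕ u) → (u → r)) ⊕ ¬(¬(u ↔ ¬((p → u) ↔ r)) ↔ (s ⊕ t))) ⊕ (r ∧ p) = F ⊕ F = F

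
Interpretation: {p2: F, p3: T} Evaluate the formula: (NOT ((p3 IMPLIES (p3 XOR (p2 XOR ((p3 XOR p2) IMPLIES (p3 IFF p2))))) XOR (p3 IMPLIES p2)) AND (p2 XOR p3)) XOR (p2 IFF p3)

Substituting p2=F, p3=T:
p3 XOR p2 = T XOR F = T
p3 IFF p2 = T IFF F = F
(p3 XOR p2) IMPLIES (p3 IFF p2) = T IMPLIES F = F
p2 XOR ((p3 XOR p2) IMPLIES (p3 IFF p2)) = F XOR F = F
p3 XOR (p2 XOR ((p3 XOR p2) IMPLIES (p3 IFF p2))) = T XOR F = T
p3 IMPLIES (p3 XOR (p2 XOR ((p3 XOR p2) IMPLIES (p3 IFF p2)))) = T IMPLIES T = T
p3 IMPLIES p2 = T IMPLIES F = F
(p3 IMPLIES (p3 XOR (p2 XOR ((p3 XOR p2) IMPLIES (p3 IFF p2))))) XOR (p3 IMPLIES p2) = T XOR F = T
NOT ((p3 IMPLIES (p3 XOR (p2 XOR ((p3 XOR p2) IMPLIES (p3 IFF p2))))) XOR (p3 IMPLIES p2)) = NOT T = F
p2 XOR p3 = F XOR T = T
NOT ((p3 IMPLIES (p3 XOR (p2 XOR ((p3 XOR p2) IMPLIES (p3 IFF p2))))) XOR (p3 IMPLIES p2)) AND (p2 XOR p3) = F AND T = F
p2 IFF p3 = F IFF T = F
(NOT ((p3 IMPLIES (p3 XOR (p2 XOR ((p3 XOR p2) IMPLIES (p3 IFF p2))))) XOR (p3 IMPLIES p2)) AND (p2 XOR p3)) XOR (p2 IFF p3) = F XOR F = F

F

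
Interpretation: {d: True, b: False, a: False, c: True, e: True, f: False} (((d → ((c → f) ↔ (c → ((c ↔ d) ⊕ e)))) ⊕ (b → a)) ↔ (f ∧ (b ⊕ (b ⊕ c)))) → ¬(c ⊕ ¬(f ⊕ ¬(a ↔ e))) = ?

Substituting d=True, b=False, a=False, c=True, e=True, f=False:
c → f = True → False = False
c ↔ d = True ↔ True = True
(c ↔ d) ⊕ e = True ⊕ True = False
c → ((c ↔ d) ⊕ e) = True → False = False
(c → f) ↔ (c → ((c ↔ d) ⊕ e)) = False ↔ False = True
d → ((c → f) ↔ (c → ((c ↔ d) ⊕ e))) = True → True = True
b → a = False → False = True
(d → ((c → f) ↔ (c → ((c ↔ d) ⊕ e)))) ⊕ (b → a) = True ⊕ True = False
b ⊕ c = False ⊕ True = True
b ⊕ (b ⊕ c) = False ⊕ True = True
f ∧ (b ⊕ (b ⊕ c)) = False ∧ True = False
((d → ((c → f) ↔ (c → ((c ↔ d) ⊕ e)))) ⊕ (b → a)) ↔ (f ∧ (b ⊕ (b ⊕ c))) = False ↔ False = True
a ↔ e = False ↔ True = False
¬(a ↔ e) = ¬False = True
f ⊕ ¬(a ↔ e) = False ⊕ True = True
¬(f ⊕ ¬(a ↔ e)) = ¬True = False
c ⊕ ¬(f ⊕ ¬(a ↔ e)) = True ⊕ False = True
¬(c ⊕ ¬(f ⊕ ¬(a ↔ e))) = ¬True = False
(((d → ((c → f) ↔ (c → ((c ↔ d) ⊕ e)))) ⊕ (b → a)) ↔ (f ∧ (b ⊕ (b ⊕ c)))) → ¬(c ⊕ ¬(f ⊕ ¬(a ↔ e))) = True → False = False

False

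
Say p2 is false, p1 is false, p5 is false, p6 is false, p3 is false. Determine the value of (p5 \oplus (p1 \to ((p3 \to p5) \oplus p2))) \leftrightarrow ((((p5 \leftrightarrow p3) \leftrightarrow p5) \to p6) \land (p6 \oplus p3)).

\text{False}

Substituting p2=\text{False}, p1=\text{False}, p5=\text{False}, p6=\text{False}, p3=\text{False}:
p3 \to p5 = \text{False} \to \text{False} = \text{True}
(p3 \to p5) \oplus p2 = \text{True} \oplus \text{False} = \text{True}
p1 \to ((p3 \to p5) \oplus p2) = \text{False} \to \text{True} = \text{True}
p5 \oplus (p1 \to ((p3 \to p5) \oplus p2)) = \text{False} \oplus \text{True} = \text{True}
p5 \leftrightarrow p3 = \text{False} \leftrightarrow \text{False} = \text{True}
(p5 \leftrightarrow p3) \leftrightarrow p5 = \text{True} \leftrightarrow \text{False} = \text{False}
((p5 \leftrightarrow p3) \leftrightarrow p5) \to p6 = \text{False} \to \text{False} = \text{True}
p6 \oplus p3 = \text{False} \oplus \text{False} = \text{False}
(((p5 \leftrightarrow p3) \leftrightarrow p5) \to p6) \land (p6 \oplus p3) = \text{True} \land \text{False} = \text{False}
(p5 \oplus (p1 \to ((p3 \to p5) \oplus p2))) \leftrightarrow ((((p5 \leftrightarrow p3) \leftrightarrow p5) \to p6) \land (p6 \oplus p3)) = \text{True} \leftrightarrow \text{False} = \text{False}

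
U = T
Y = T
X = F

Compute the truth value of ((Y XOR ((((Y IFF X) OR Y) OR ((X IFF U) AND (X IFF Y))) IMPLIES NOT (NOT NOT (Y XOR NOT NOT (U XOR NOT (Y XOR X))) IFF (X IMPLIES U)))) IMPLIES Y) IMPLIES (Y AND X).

Y IFF X = T IFF F = F
(Y IFF X) OR Y = F OR T = T
X IFF U = F IFF T = F
X IFF Y = F IFF T = F
(X IFF U) AND (X IFF Y) = F AND F = F
((Y IFF X) OR Y) OR ((X IFF U) AND (X IFF Y)) = T OR F = T
Y XOR X = T XOR F = T
NOT (Y XOR X) = NOT T = F
U XOR NOT (Y XOR X) = T XOR F = T
NOT (U XOR NOT (Y XOR X)) = NOT T = F
NOT NOT (U XOR NOT (Y XOR X)) = NOT F = T
Y XOR NOT NOT (U XOR NOT (Y XOR X)) = T XOR T = F
NOT (Y XOR NOT NOT (U XOR NOT (Y XOR X))) = NOT F = T
NOT NOT (Y XOR NOT NOT (U XOR NOT (Y XOR X))) = NOT T = F
X IMPLIES U = F IMPLIES T = T
NOT NOT (Y XOR NOT NOT (U XOR NOT (Y XOR X))) IFF (X IMPLIES U) = F IFF T = F
NOT (NOT NOT (Y XOR NOT NOT (U XOR NOT (Y XOR X))) IFF (X IMPLIES U)) = NOT F = T
(((Y IFF X) OR Y) OR ((X IFF U) AND (X IFF Y))) IMPLIES NOT (NOT NOT (Y XOR NOT NOT (U XOR NOT (Y XOR X))) IFF (X IMPLIES U)) = T IMPLIES T = T
Y XOR ((((Y IFF X) OR Y) OR ((X IFF U) AND (X IFF Y))) IMPLIES NOT (NOT NOT (Y XOR NOT NOT (U XOR NOT (Y XOR X))) IFF (X IMPLIES U))) = T XOR T = F
(Y XOR ((((Y IFF X) OR Y) OR ((X IFF U) AND (X IFF Y))) IMPLIES NOT (NOT NOT (Y XOR NOT NOT (U XOR NOT (Y XOR X))) IFF (X IMPLIES U)))) IMPLIES Y = F IMPLIES T = T
Y AND X = T AND F = F
((Y XOR ((((Y IFF X) OR Y) OR ((X IFF U) AND (X IFF Y))) IMPLIES NOT (NOT NOT (Y XOR NOT NOT (U XOR NOT (Y XOR X))) IFF (X IMPLIES U)))) IMPLIES Y) IMPLIES (Y AND X) = T IMPLIES F = F

F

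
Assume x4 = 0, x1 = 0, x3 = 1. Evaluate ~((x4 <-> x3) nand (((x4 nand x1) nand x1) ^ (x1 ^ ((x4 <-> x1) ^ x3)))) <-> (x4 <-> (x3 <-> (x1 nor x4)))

1

x4 <-> x3 = 0 <-> 1 = 0
x4 nand x1 = 0 nand 0 = 1
(x4 nand x1) nand x1 = 1 nand 0 = 1
x4 <-> x1 = 0 <-> 0 = 1
(x4 <-> x1) ^ x3 = 1 ^ 1 = 0
x1 ^ ((x4 <-> x1) ^ x3) = 0 ^ 0 = 0
((x4 nand x1) nand x1) ^ (x1 ^ ((x4 <-> x1) ^ x3)) = 1 ^ 0 = 1
(x4 <-> x3) nand (((x4 nand x1) nand x1) ^ (x1 ^ ((x4 <-> x1) ^ x3))) = 0 nand 1 = 1
~((x4 <-> x3) nand (((x4 nand x1) nand x1) ^ (x1 ^ ((x4 <-> x1) ^ x3)))) = ~1 = 0
x1 nor x4 = 0 nor 0 = 1
x3 <-> (x1 nor x4) = 1 <-> 1 = 1
x4 <-> (x3 <-> (x1 nor x4)) = 0 <-> 1 = 0
~((x4 <-> x3) nand (((x4 nand x1) nand x1) ^ (x1 ^ ((x4 <-> x1) ^ x3)))) <-> (x4 <-> (x3 <-> (x1 nor x4))) = 0 <-> 0 = 1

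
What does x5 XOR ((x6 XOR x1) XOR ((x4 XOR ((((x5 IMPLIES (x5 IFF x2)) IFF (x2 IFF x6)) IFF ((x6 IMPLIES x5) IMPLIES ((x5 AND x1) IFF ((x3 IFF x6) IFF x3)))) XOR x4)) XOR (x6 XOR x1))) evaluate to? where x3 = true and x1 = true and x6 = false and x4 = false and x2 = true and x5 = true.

x6 XOR x1 = false XOR true = true
x5 IFF x2 = true IFF true = true
x5 IMPLIES (x5 IFF x2) = true IMPLIES true = true
x2 IFF x6 = true IFF false = false
(x5 IMPLIES (x5 IFF x2)) IFF (x2 IFF x6) = true IFF false = false
x6 IMPLIES x5 = false IMPLIES true = true
x5 AND x1 = true AND true = true
x3 IFF x6 = true IFF false = false
(x3 IFF x6) IFF x3 = false IFF true = false
(x5 AND x1) IFF ((x3 IFF x6) IFF x3) = true IFF false = false
(x6 IMPLIES x5) IMPLIES ((x5 AND x1) IFF ((x3 IFF x6) IFF x3)) = true IMPLIES false = false
((x5 IMPLIES (x5 IFF x2)) IFF (x2 IFF x6)) IFF ((x6 IMPLIES x5) IMPLIES ((x5 AND x1) IFF ((x3 IFF x6) IFF x3))) = false IFF false = true
(((x5 IMPLIES (x5 IFF x2)) IFF (x2 IFF x6)) IFF ((x6 IMPLIES x5) IMPLIES ((x5 AND x1) IFF ((x3 IFF x6) IFF x3)))) XOR x4 = true XOR false = true
x4 XOR ((((x5 IMPLIES (x5 IFF x2)) IFF (x2 IFF x6)) IFF ((x6 IMPLIES x5) IMPLIES ((x5 AND x1) IFF ((x3 IFF x6) IFF x3)))) XOR x4) = false XOR true = true
x6 XOR x1 = false XOR true = true
(x4 XOR ((((x5 IMPLIES (x5 IFF x2)) IFF (x2 IFF x6)) IFF ((x6 IMPLIES x5) IMPLIES ((x5 AND x1) IFF ((x3 IFF x6) IFF x3)))) XOR x4)) XOR (x6 XOR x1) = true XOR true = false
(x6 XOR x1) XOR ((x4 XOR ((((x5 IMPLIES (x5 IFF x2)) IFF (x2 IFF x6)) IFF ((x6 IMPLIES x5) IMPLIES ((x5 AND x1) IFF ((x3 IFF x6) IFF x3)))) XOR x4)) XOR (x6 XOR x1)) = true XOR false = true
x5 XOR ((x6 XOR x1) XOR ((x4 XOR ((((x5 IMPLIES (x5 IFF x2)) IFF (x2 IFF x6)) IFF ((x6 IMPLIES x5) IMPLIES ((x5 AND x1) IFF ((x3 IFF x6) IFF x3)))) XOR x4)) XOR (x6 XOR x1))) = true XOR true = false

false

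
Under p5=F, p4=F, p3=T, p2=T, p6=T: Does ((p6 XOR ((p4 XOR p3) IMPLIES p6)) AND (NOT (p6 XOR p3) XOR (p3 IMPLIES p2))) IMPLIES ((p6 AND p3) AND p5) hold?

T

p4 XOR p3 = F XOR T = T
(p4 XOR p3) IMPLIES p6 = T IMPLIES T = T
p6 XOR ((p4 XOR p3) IMPLIES p6) = T XOR T = F
p6 XOR p3 = T XOR T = F
NOT (p6 XOR p3) = NOT F = T
p3 IMPLIES p2 = T IMPLIES T = T
NOT (p6 XOR p3) XOR (p3 IMPLIES p2) = T XOR T = F
(p6 XOR ((p4 XOR p3) IMPLIES p6)) AND (NOT (p6 XOR p3) XOR (p3 IMPLIES p2)) = F AND F = F
p6 AND p3 = T AND T = T
(p6 AND p3) AND p5 = T AND F = F
((p6 XOR ((p4 XOR p3) IMPLIES p6)) AND (NOT (p6 XOR p3) XOR (p3 IMPLIES p2))) IMPLIES ((p6 AND p3) AND p5) = F IMPLIES F = T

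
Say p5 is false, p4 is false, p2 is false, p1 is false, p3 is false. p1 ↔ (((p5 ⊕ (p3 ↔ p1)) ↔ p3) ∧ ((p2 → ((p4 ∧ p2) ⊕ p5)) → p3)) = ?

T

Substituting p5=F, p4=F, p2=F, p1=F, p3=F:
p3 ↔ p1 = F ↔ F = T
p5 ⊕ (p3 ↔ p1) = F ⊕ T = T
(p5 ⊕ (p3 ↔ p1)) ↔ p3 = T ↔ F = F
p4 ∧ p2 = F ∧ F = F
(p4 ∧ p2) ⊕ p5 = F ⊕ F = F
p2 → ((p4 ∧ p2) ⊕ p5) = F → F = T
(p2 → ((p4 ∧ p2) ⊕ p5)) → p3 = T → F = F
((p5 ⊕ (p3 ↔ p1)) ↔ p3) ∧ ((p2 → ((p4 ∧ p2) ⊕ p5)) → p3) = F ∧ F = F
p1 ↔ (((p5 ⊕ (p3 ↔ p1)) ↔ p3) ∧ ((p2 → ((p4 ∧ p2) ⊕ p5)) → p3)) = F ↔ F = T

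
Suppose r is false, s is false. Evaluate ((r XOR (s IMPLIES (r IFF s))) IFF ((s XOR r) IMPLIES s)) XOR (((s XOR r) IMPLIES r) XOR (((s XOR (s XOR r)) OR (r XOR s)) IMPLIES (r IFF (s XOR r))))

T

Substituting r=F, s=F:
r IFF s = F IFF F = T
s IMPLIES (r IFF s) = F IMPLIES T = T
r XOR (s IMPLIES (r IFF s)) = F XOR T = T
s XOR r = F XOR F = F
(s XOR r) IMPLIES s = F IMPLIES F = T
(r XOR (s IMPLIES (r IFF s))) IFF ((s XOR r) IMPLIES s) = T IFF T = T
s XOR r = F XOR F = F
(s XOR r) IMPLIES r = F IMPLIES F = T
s XOR r = F XOR F = F
s XOR (s XOR r) = F XOR F = F
r XOR s = F XOR F = F
(s XOR (s XOR r)) OR (r XOR s) = F OR F = F
s XOR r = F XOR F = F
r IFF (s XOR r) = F IFF F = T
((s XOR (s XOR r)) OR (r XOR s)) IMPLIES (r IFF (s XOR r)) = F IMPLIES T = T
((s XOR r) IMPLIES r) XOR (((s XOR (s XOR r)) OR (r XOR s)) IMPLIES (r IFF (s XOR r))) = T XOR T = F
((r XOR (s IMPLIES (r IFF s))) IFF ((s XOR r) IMPLIES s)) XOR (((s XOR r) IMPLIES r) XOR (((s XOR (s XOR r)) OR (r XOR s)) IMPLIES (r IFF (s XOR r)))) = T XOR F = T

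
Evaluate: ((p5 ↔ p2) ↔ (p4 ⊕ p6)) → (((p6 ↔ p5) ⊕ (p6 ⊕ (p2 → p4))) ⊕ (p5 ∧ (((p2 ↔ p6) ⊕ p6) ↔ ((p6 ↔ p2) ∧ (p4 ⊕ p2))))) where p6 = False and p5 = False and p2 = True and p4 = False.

p5 ↔ p2 = False ↔ True = False
p4 ⊕ p6 = False ⊕ False = False
(p5 ↔ p2) ↔ (p4 ⊕ p6) = False ↔ False = True
p6 ↔ p5 = False ↔ False = True
p2 → p4 = True → False = False
p6 ⊕ (p2 → p4) = False ⊕ False = False
(p6 ↔ p5) ⊕ (p6 ⊕ (p2 → p4)) = True ⊕ False = True
p2 ↔ p6 = True ↔ False = False
(p2 ↔ p6) ⊕ p6 = False ⊕ False = False
p6 ↔ p2 = False ↔ True = False
p4 ⊕ p2 = False ⊕ True = True
(p6 ↔ p2) ∧ (p4 ⊕ p2) = False ∧ True = False
((p2 ↔ p6) ⊕ p6) ↔ ((p6 ↔ p2) ∧ (p4 ⊕ p2)) = False ↔ False = True
p5 ∧ (((p2 ↔ p6) ⊕ p6) ↔ ((p6 ↔ p2) ∧ (p4 ⊕ p2))) = False ∧ True = False
((p6 ↔ p5) ⊕ (p6 ⊕ (p2 → p4))) ⊕ (p5 ∧ (((p2 ↔ p6) ⊕ p6) ↔ ((p6 ↔ p2) ∧ (p4 ⊕ p2)))) = True ⊕ False = True
((p5 ↔ p2) ↔ (p4 ⊕ p6)) → (((p6 ↔ p5) ⊕ (p6 ⊕ (p2 → p4))) ⊕ (p5 ∧ (((p2 ↔ p6) ⊕ p6) ↔ ((p6 ↔ p2) ∧ (p4 ⊕ p2))))) = True → True = True

True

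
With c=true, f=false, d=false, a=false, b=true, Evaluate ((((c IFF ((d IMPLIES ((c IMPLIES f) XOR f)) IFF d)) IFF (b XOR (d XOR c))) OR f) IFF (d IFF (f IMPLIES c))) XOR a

false

c IMPLIES f = true IMPLIES false = false
(c IMPLIES f) XOR f = false XOR false = false
d IMPLIES ((c IMPLIES f) XOR f) = false IMPLIES false = true
(d IMPLIES ((c IMPLIES f) XOR f)) IFF d = true IFF false = false
c IFF ((d IMPLIES ((c IMPLIES f) XOR f)) IFF d) = true IFF false = false
d XOR c = false XOR true = true
b XOR (d XOR c) = true XOR true = false
(c IFF ((d IMPLIES ((c IMPLIES f) XOR f)) IFF d)) IFF (b XOR (d XOR c)) = false IFF false = true
((c IFF ((d IMPLIES ((c IMPLIES f) XOR f)) IFF d)) IFF (b XOR (d XOR c))) OR f = true OR false = true
f IMPLIES c = false IMPLIES true = true
d IFF (f IMPLIES c) = false IFF true = false
(((c IFF ((d IMPLIES ((c IMPLIES f) XOR f)) IFF d)) IFF (b XOR (d XOR c))) OR f) IFF (d IFF (f IMPLIES c)) = true IFF false = false
((((c IFF ((d IMPLIES ((c IMPLIES f) XOR f)) IFF d)) IFF (b XOR (d XOR c))) OR f) IFF (d IFF (f IMPLIES c))) XOR a = false XOR false = false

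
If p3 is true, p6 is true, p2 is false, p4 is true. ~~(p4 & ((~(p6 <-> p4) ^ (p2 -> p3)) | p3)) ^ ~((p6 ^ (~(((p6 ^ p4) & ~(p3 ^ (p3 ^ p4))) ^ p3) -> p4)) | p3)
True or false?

True

p6 <-> p4 = True <-> True = True
~(p6 <-> p4) = ~True = False
p2 -> p3 = False -> True = True
~(p6 <-> p4) ^ (p2 -> p3) = False ^ True = True
(~(p6 <-> p4) ^ (p2 -> p3)) | p3 = True | True = True
p4 & ((~(p6 <-> p4) ^ (p2 -> p3)) | p3) = True & True = True
~(p4 & ((~(p6 <-> p4) ^ (p2 -> p3)) | p3)) = ~True = False
~~(p4 & ((~(p6 <-> p4) ^ (p2 -> p3)) | p3)) = ~False = True
p6 ^ p4 = True ^ True = False
p3 ^ p4 = True ^ True = False
p3 ^ (p3 ^ p4) = True ^ False = True
~(p3 ^ (p3 ^ p4)) = ~True = False
(p6 ^ p4) & ~(p3 ^ (p3 ^ p4)) = False & False = False
((p6 ^ p4) & ~(p3 ^ (p3 ^ p4))) ^ p3 = False ^ True = True
~(((p6 ^ p4) & ~(p3 ^ (p3 ^ p4))) ^ p3) = ~True = False
~(((p6 ^ p4) & ~(p3 ^ (p3 ^ p4))) ^ p3) -> p4 = False -> True = True
p6 ^ (~(((p6 ^ p4) & ~(p3 ^ (p3 ^ p4))) ^ p3) -> p4) = True ^ True = False
(p6 ^ (~(((p6 ^ p4) & ~(p3 ^ (p3 ^ p4))) ^ p3) -> p4)) | p3 = False | True = True
~((p6 ^ (~(((p6 ^ p4) & ~(p3 ^ (p3 ^ p4))) ^ p3) -> p4)) | p3) = ~True = False
~~(p4 & ((~(p6 <-> p4) ^ (p2 -> p3)) | p3)) ^ ~((p6 ^ (~(((p6 ^ p4) & ~(p3 ^ (p3 ^ p4))) ^ p3) -> p4)) | p3) = True ^ False = True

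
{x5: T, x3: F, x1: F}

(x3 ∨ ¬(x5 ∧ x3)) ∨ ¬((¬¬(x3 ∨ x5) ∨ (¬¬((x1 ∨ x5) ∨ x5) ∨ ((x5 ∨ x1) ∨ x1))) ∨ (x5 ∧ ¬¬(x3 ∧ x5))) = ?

T

x5 ∧ x3 = T ∧ F = F
¬(x5 ∧ x3) = ¬F = T
x3 ∨ ¬(x5 ∧ x3) = F ∨ T = T
x3 ∨ x5 = F ∨ T = T
¬(x3 ∨ x5) = ¬T = F
¬¬(x3 ∨ x5) = ¬F = T
x1 ∨ x5 = F ∨ T = T
(x1 ∨ x5) ∨ x5 = T ∨ T = T
¬((x1 ∨ x5) ∨ x5) = ¬T = F
¬¬((x1 ∨ x5) ∨ x5) = ¬F = T
x5 ∨ x1 = T ∨ F = T
(x5 ∨ x1) ∨ x1 = T ∨ F = T
¬¬((x1 ∨ x5) ∨ x5) ∨ ((x5 ∨ x1) ∨ x1) = T ∨ T = T
¬¬(x3 ∨ x5) ∨ (¬¬((x1 ∨ x5) ∨ x5) ∨ ((x5 ∨ x1) ∨ x1)) = T ∨ T = T
x3 ∧ x5 = F ∧ T = F
¬(x3 ∧ x5) = ¬F = T
¬¬(x3 ∧ x5) = ¬T = F
x5 ∧ ¬¬(x3 ∧ x5) = T ∧ F = F
(¬¬(x3 ∨ x5) ∨ (¬¬((x1 ∨ x5) ∨ x5) ∨ ((x5 ∨ x1) ∨ x1))) ∨ (x5 ∧ ¬¬(x3 ∧ x5)) = T ∨ F = T
¬((¬¬(x3 ∨ x5) ∨ (¬¬((x1 ∨ x5) ∨ x5) ∨ ((x5 ∨ x1) ∨ x1))) ∨ (x5 ∧ ¬¬(x3 ∧ x5))) = ¬T = F
(x3 ∨ ¬(x5 ∧ x3)) ∨ ¬((¬¬(x3 ∨ x5) ∨ (¬¬((x1 ∨ x5) ∨ x5) ∨ ((x5 ∨ x1) ∨ x1))) ∨ (x5 ∧ ¬¬(x3 ∧ x5))) = T ∨ F = T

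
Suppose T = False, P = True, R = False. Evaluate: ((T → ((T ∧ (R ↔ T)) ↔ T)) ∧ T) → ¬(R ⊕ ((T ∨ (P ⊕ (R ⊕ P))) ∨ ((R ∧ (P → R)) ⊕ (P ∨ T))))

True

R ↔ T = False ↔ False = True
T ∧ (R ↔ T) = False ∧ True = False
(T ∧ (R ↔ T)) ↔ T = False ↔ False = True
T → ((T ∧ (R ↔ T)) ↔ T) = False → True = True
(T → ((T ∧ (R ↔ T)) ↔ T)) ∧ T = True ∧ False = False
R ⊕ P = False ⊕ True = True
P ⊕ (R ⊕ P) = True ⊕ True = False
T ∨ (P ⊕ (R ⊕ P)) = False ∨ False = False
P → R = True → False = False
R ∧ (P → R) = False ∧ False = False
P ∨ T = True ∨ False = True
(R ∧ (P → R)) ⊕ (P ∨ T) = False ⊕ True = True
(T ∨ (P ⊕ (R ⊕ P))) ∨ ((R ∧ (P → R)) ⊕ (P ∨ T)) = False ∨ True = True
R ⊕ ((T ∨ (P ⊕ (R ⊕ P))) ∨ ((R ∧ (P → R)) ⊕ (P ∨ T))) = False ⊕ True = True
¬(R ⊕ ((T ∨ (P ⊕ (R ⊕ P))) ∨ ((R ∧ (P → R)) ⊕ (P ∨ T)))) = ¬True = False
((T → ((T ∧ (R ↔ T)) ↔ T)) ∧ T) → ¬(R ⊕ ((T ∨ (P ⊕ (R ⊕ P))) ∨ ((R ∧ (P → R)) ⊕ (P ∨ T)))) = False → False = True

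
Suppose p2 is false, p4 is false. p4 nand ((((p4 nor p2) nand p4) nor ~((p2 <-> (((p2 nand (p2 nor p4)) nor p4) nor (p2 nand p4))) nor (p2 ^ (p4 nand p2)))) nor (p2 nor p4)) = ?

True

Substituting p2=False, p4=False:
p4 nor p2 = False nor False = True
(p4 nor p2) nand p4 = True nand False = True
p2 nor p4 = False nor False = True
p2 nand (p2 nor p4) = False nand True = True
(p2 nand (p2 nor p4)) nor p4 = True nor False = False
p2 nand p4 = False nand False = True
((p2 nand (p2 nor p4)) nor p4) nor (p2 nand p4) = False nor True = False
p2 <-> (((p2 nand (p2 nor p4)) nor p4) nor (p2 nand p4)) = False <-> False = True
p4 nand p2 = False nand False = True
p2 ^ (p4 nand p2) = False ^ True = True
(p2 <-> (((p2 nand (p2 nor p4)) nor p4) nor (p2 nand p4))) nor (p2 ^ (p4 nand p2)) = True nor True = False
~((p2 <-> (((p2 nand (p2 nor p4)) nor p4) nor (p2 nand p4))) nor (p2 ^ (p4 nand p2))) = ~False = True
((p4 nor p2) nand p4) nor ~((p2 <-> (((p2 nand (p2 nor p4)) nor p4) nor (p2 nand p4))) nor (p2 ^ (p4 nand p2))) = True nor True = False
p2 nor p4 = False nor False = True
(((p4 nor p2) nand p4) nor ~((p2 <-> (((p2 nand (p2 nor p4)) nor p4) nor (p2 nand p4))) nor (p2 ^ (p4 nand p2)))) nor (p2 nor p4) = False nor True = False
p4 nand ((((p4 nor p2) nand p4) nor ~((p2 <-> (((p2 nand (p2 nor p4)) nor p4) nor (p2 nand p4))) nor (p2 ^ (p4 nand p2)))) nor (p2 nor p4)) = False nand False = True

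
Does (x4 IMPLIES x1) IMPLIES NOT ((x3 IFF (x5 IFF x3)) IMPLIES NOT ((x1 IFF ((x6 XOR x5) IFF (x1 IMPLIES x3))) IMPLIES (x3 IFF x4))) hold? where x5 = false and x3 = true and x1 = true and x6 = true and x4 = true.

x4 IMPLIES x1 = true IMPLIES true = true
x5 IFF x3 = false IFF true = false
x3 IFF (x5 IFF x3) = true IFF false = false
x6 XOR x5 = true XOR false = true
x1 IMPLIES x3 = true IMPLIES true = true
(x6 XOR x5) IFF (x1 IMPLIES x3) = true IFF true = true
x1 IFF ((x6 XOR x5) IFF (x1 IMPLIES x3)) = true IFF true = true
x3 IFF x4 = true IFF true = true
(x1 IFF ((x6 XOR x5) IFF (x1 IMPLIES x3))) IMPLIES (x3 IFF x4) = true IMPLIES true = true
NOT ((x1 IFF ((x6 XOR x5) IFF (x1 IMPLIES x3))) IMPLIES (x3 IFF x4)) = NOT true = false
(x3 IFF (x5 IFF x3)) IMPLIES NOT ((x1 IFF ((x6 XOR x5) IFF (x1 IMPLIES x3))) IMPLIES (x3 IFF x4)) = false IMPLIES false = true
NOT ((x3 IFF (x5 IFF x3)) IMPLIES NOT ((x1 IFF ((x6 XOR x5) IFF (x1 IMPLIES x3))) IMPLIES (x3 IFF x4))) = NOT true = false
(x4 IMPLIES x1) IMPLIES NOT ((x3 IFF (x5 IFF x3)) IMPLIES NOT ((x1 IFF ((x6 XOR x5) IFF (x1 IMPLIES x3))) IMPLIES (x3 IFF x4))) = true IMPLIES false = false

false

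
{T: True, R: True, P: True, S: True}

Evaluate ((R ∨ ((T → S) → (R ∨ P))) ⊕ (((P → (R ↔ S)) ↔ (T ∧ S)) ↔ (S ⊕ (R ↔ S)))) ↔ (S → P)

True

T → S = True → True = True
R ∨ P = True ∨ True = True
(T → S) → (R ∨ P) = True → True = True
R ∨ ((T → S) → (R ∨ P)) = True ∨ True = True
R ↔ S = True ↔ True = True
P → (R ↔ S) = True → True = True
T ∧ S = True ∧ True = True
(P → (R ↔ S)) ↔ (T ∧ S) = True ↔ True = True
R ↔ S = True ↔ True = True
S ⊕ (R ↔ S) = True ⊕ True = False
((P → (R ↔ S)) ↔ (T ∧ S)) ↔ (S ⊕ (R ↔ S)) = True ↔ False = False
(R ∨ ((T → S) → (R ∨ P))) ⊕ (((P → (R ↔ S)) ↔ (T ∧ S)) ↔ (S ⊕ (R ↔ S))) = True ⊕ False = True
S → P = True → True = True
((R ∨ ((T → S) → (R ∨ P))) ⊕ (((P → (R ↔ S)) ↔ (T ∧ S)) ↔ (S ⊕ (R ↔ S)))) ↔ (S → P) = True ↔ True = True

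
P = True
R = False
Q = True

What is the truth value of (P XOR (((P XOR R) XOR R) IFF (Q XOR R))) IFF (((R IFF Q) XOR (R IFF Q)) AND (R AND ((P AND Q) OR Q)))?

True

Substituting P=True, R=False, Q=True:
P XOR R = True XOR False = True
(P XOR R) XOR R = True XOR False = True
Q XOR R = True XOR False = True
((P XOR R) XOR R) IFF (Q XOR R) = True IFF True = True
P XOR (((P XOR R) XOR R) IFF (Q XOR R)) = True XOR True = False
R IFF Q = False IFF True = False
R IFF Q = False IFF True = False
(R IFF Q) XOR (R IFF Q) = False XOR False = False
P AND Q = True AND True = True
(P AND Q) OR Q = True OR True = True
R AND ((P AND Q) OR Q) = False AND True = False
((R IFF Q) XOR (R IFF Q)) AND (R AND ((P AND Q) OR Q)) = False AND False = False
(P XOR (((P XOR R) XOR R) IFF (Q XOR R))) IFF (((R IFF Q) XOR (R IFF Q)) AND (R AND ((P AND Q) OR Q))) = False IFF False = True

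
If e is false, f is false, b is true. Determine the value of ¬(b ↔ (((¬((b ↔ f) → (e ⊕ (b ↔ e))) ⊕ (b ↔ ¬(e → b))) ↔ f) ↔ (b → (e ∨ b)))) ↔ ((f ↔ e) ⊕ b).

Substituting e=F, f=F, b=T:
b ↔ f = T ↔ F = F
b ↔ e = T ↔ F = F
e ⊕ (b ↔ e) = F ⊕ F = F
(b ↔ f) → (e ⊕ (b ↔ e)) = F → F = T
¬((b ↔ f) → (e ⊕ (b ↔ e))) = ¬T = F
e → b = F → T = T
¬(e → b) = ¬T = F
b ↔ ¬(e → b) = T ↔ F = F
¬((b ↔ f) → (e ⊕ (b ↔ e))) ⊕ (b ↔ ¬(e → b)) = F ⊕ F = F
(¬((b ↔ f) → (e ⊕ (b ↔ e))) ⊕ (b ↔ ¬(e → b))) ↔ f = F ↔ F = T
e ∨ b = F ∨ T = T
b → (e ∨ b) = T → T = T
((¬((b ↔ f) → (e ⊕ (b ↔ e))) ⊕ (b ↔ ¬(e → b))) ↔ f) ↔ (b → (e ∨ b)) = T ↔ T = T
b ↔ (((¬((b ↔ f) → (e ⊕ (b ↔ e))) ⊕ (b ↔ ¬(e → b))) ↔ f) ↔ (b → (e ∨ b))) = T ↔ T = T
¬(b ↔ (((¬((b ↔ f) → (e ⊕ (b ↔ e))) ⊕ (b ↔ ¬(e → b))) ↔ f) ↔ (b → (e ∨ b)))) = ¬T = F
f ↔ e = F ↔ F = T
(f ↔ e) ⊕ b = T ⊕ T = F
¬(b ↔ (((¬((b ↔ f) → (e ⊕ (b ↔ e))) ⊕ (b ↔ ¬(e → b))) ↔ f) ↔ (b → (e ∨ b)))) ↔ ((f ↔ e) ⊕ b) = F ↔ F = T

T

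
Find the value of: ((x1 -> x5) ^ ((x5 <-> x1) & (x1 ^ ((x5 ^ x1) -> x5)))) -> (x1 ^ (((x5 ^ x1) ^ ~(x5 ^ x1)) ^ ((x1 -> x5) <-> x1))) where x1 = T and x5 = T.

T

Substituting x1=T, x5=T:
x1 -> x5 = T -> T = T
x5 <-> x1 = T <-> T = T
x5 ^ x1 = T ^ T = F
(x5 ^ x1) -> x5 = F -> T = T
x1 ^ ((x5 ^ x1) -> x5) = T ^ T = F
(x5 <-> x1) & (x1 ^ ((x5 ^ x1) -> x5)) = T & F = F
(x1 -> x5) ^ ((x5 <-> x1) & (x1 ^ ((x5 ^ x1) -> x5))) = T ^ F = T
x5 ^ x1 = T ^ T = F
x5 ^ x1 = T ^ T = F
~(x5 ^ x1) = ~F = T
(x5 ^ x1) ^ ~(x5 ^ x1) = F ^ T = T
x1 -> x5 = T -> T = T
(x1 -> x5) <-> x1 = T <-> T = T
((x5 ^ x1) ^ ~(x5 ^ x1)) ^ ((x1 -> x5) <-> x1) = T ^ T = F
x1 ^ (((x5 ^ x1) ^ ~(x5 ^ x1)) ^ ((x1 -> x5) <-> x1)) = T ^ F = T
((x1 -> x5) ^ ((x5 <-> x1) & (x1 ^ ((x5 ^ x1) -> x5)))) -> (x1 ^ (((x5 ^ x1) ^ ~(x5 ^ x1)) ^ ((x1 -> x5) <-> x1))) = T -> T = T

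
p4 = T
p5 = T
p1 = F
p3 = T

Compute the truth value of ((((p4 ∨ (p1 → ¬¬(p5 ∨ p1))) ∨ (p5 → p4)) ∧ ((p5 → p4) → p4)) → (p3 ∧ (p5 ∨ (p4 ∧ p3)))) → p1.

F

Substituting p4=T, p5=T, p1=F, p3=T:
p5 ∨ p1 = T ∨ F = T
¬(p5 ∨ p1) = ¬T = F
¬¬(p5 ∨ p1) = ¬F = T
p1 → ¬¬(p5 ∨ p1) = F → T = T
p4 ∨ (p1 → ¬¬(p5 ∨ p1)) = T ∨ T = T
p5 → p4 = T → T = T
(p4 ∨ (p1 → ¬¬(p5 ∨ p1))) ∨ (p5 → p4) = T ∨ T = T
p5 → p4 = T → T = T
(p5 → p4) → p4 = T → T = T
((p4 ∨ (p1 → ¬¬(p5 ∨ p1))) ∨ (p5 → p4)) ∧ ((p5 → p4) → p4) = T ∧ T = T
p4 ∧ p3 = T ∧ T = T
p5 ∨ (p4 ∧ p3) = T ∨ T = T
p3 ∧ (p5 ∨ (p4 ∧ p3)) = T ∧ T = T
(((p4 ∨ (p1 → ¬¬(p5 ∨ p1))) ∨ (p5 → p4)) ∧ ((p5 → p4) → p4)) → (p3 ∧ (p5 ∨ (p4 ∧ p3))) = T → T = T
((((p4 ∨ (p1 → ¬¬(p5 ∨ p1))) ∨ (p5 → p4)) ∧ ((p5 → p4) → p4)) → (p3 ∧ (p5 ∨ (p4 ∧ p3)))) → p1 = T → F = F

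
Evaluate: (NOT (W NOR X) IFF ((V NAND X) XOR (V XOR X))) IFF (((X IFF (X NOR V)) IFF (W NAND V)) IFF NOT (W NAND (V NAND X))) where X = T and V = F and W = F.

W NOR X = F NOR T = F
NOT (W NOR X) = NOT F = T
V NAND X = F NAND T = T
V XOR X = F XOR T = T
(V NAND X) XOR (V XOR X) = T XOR T = F
NOT (W NOR X) IFF ((V NAND X) XOR (V XOR X)) = T IFF F = F
X NOR V = T NOR F = F
X IFF (X NOR V) = T IFF F = F
W NAND V = F NAND F = T
(X IFF (X NOR V)) IFF (W NAND V) = F IFF T = F
V NAND X = F NAND T = T
W NAND (V NAND X) = F NAND T = T
NOT (W NAND (V NAND X)) = NOT T = F
((X IFF (X NOR V)) IFF (W NAND V)) IFF NOT (W NAND (V NAND X)) = F IFF F = T
(NOT (W NOR X) IFF ((V NAND X) XOR (V XOR X))) IFF (((X IFF (X NOR V)) IFF (W NAND V)) IFF NOT (W NAND (V NAND X))) = F IFF T = F

F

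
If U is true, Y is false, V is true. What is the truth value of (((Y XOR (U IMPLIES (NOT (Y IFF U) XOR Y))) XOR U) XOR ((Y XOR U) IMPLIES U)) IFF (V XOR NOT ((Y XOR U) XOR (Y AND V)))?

Y IFF U = False IFF True = False
NOT (Y IFF U) = NOT False = True
NOT (Y IFF U) XOR Y = True XOR False = True
U IMPLIES (NOT (Y IFF U) XOR Y) = True IMPLIES True = True
Y XOR (U IMPLIES (NOT (Y IFF U) XOR Y)) = False XOR True = True
(Y XOR (U IMPLIES (NOT (Y IFF U) XOR Y))) XOR U = True XOR True = False
Y XOR U = False XOR True = True
(Y XOR U) IMPLIES U = True IMPLIES True = True
((Y XOR (U IMPLIES (NOT (Y IFF U) XOR Y))) XOR U) XOR ((Y XOR U) IMPLIES U) = False XOR True = True
Y XOR U = False XOR True = True
Y AND V = False AND True = False
(Y XOR U) XOR (Y AND V) = True XOR False = True
NOT ((Y XOR U) XOR (Y AND V)) = NOT True = False
V XOR NOT ((Y XOR U) XOR (Y AND V)) = True XOR False = True
(((Y XOR (U IMPLIES (NOT (Y IFF U) XOR Y))) XOR U) XOR ((Y XOR U) IMPLIES U)) IFF (V XOR NOT ((Y XOR U) XOR (Y AND V))) = True IFF True = True

True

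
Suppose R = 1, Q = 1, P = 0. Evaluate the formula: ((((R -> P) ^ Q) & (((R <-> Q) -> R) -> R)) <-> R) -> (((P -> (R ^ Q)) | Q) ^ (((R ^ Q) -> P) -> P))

1

Substituting R=1, Q=1, P=0:
R -> P = 1 -> 0 = 0
(R -> P) ^ Q = 0 ^ 1 = 1
R <-> Q = 1 <-> 1 = 1
(R <-> Q) -> R = 1 -> 1 = 1
((R <-> Q) -> R) -> R = 1 -> 1 = 1
((R -> P) ^ Q) & (((R <-> Q) -> R) -> R) = 1 & 1 = 1
(((R -> P) ^ Q) & (((R <-> Q) -> R) -> R)) <-> R = 1 <-> 1 = 1
R ^ Q = 1 ^ 1 = 0
P -> (R ^ Q) = 0 -> 0 = 1
(P -> (R ^ Q)) | Q = 1 | 1 = 1
R ^ Q = 1 ^ 1 = 0
(R ^ Q) -> P = 0 -> 0 = 1
((R ^ Q) -> P) -> P = 1 -> 0 = 0
((P -> (R ^ Q)) | Q) ^ (((R ^ Q) -> P) -> P) = 1 ^ 0 = 1
((((R -> P) ^ Q) & (((R <-> Q) -> R) -> R)) <-> R) -> (((P -> (R ^ Q)) | Q) ^ (((R ^ Q) -> P) -> P)) = 1 -> 1 = 1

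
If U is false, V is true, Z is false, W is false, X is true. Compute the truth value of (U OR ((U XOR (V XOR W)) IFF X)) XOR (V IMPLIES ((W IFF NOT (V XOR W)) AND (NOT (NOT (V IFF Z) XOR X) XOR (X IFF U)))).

Substituting U=false, V=true, Z=false, W=false, X=true:
V XOR W = true XOR false = true
U XOR (V XOR W) = false XOR true = true
(U XOR (V XOR W)) IFF X = true IFF true = true
U OR ((U XOR (V XOR W)) IFF X) = false OR true = true
V XOR W = true XOR false = true
NOT (V XOR W) = NOT true = false
W IFF NOT (V XOR W) = false IFF false = true
V IFF Z = true IFF false = false
NOT (V IFF Z) = NOT false = true
NOT (V IFF Z) XOR X = true XOR true = false
NOT (NOT (V IFF Z) XOR X) = NOT false = true
X IFF U = true IFF false = false
NOT (NOT (V IFF Z) XOR X) XOR (X IFF U) = true XOR false = true
(W IFF NOT (V XOR W)) AND (NOT (NOT (V IFF Z) XOR X) XOR (X IFF U)) = true AND true = true
V IMPLIES ((W IFF NOT (V XOR W)) AND (NOT (NOT (V IFF Z) XOR X) XOR (X IFF U))) = true IMPLIES true = true
(U OR ((U XOR (V XOR W)) IFF X)) XOR (V IMPLIES ((W IFF NOT (V XOR W)) AND (NOT (NOT (V IFF Z) XOR X) XOR (X IFF U)))) = true XOR true = false

false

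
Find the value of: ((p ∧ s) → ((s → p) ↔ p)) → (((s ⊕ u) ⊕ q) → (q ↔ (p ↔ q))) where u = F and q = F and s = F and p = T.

T

Substituting u=F, q=F, s=F, p=T:
p ∧ s = T ∧ F = F
s → p = F → T = T
(s → p) ↔ p = T ↔ T = T
(p ∧ s) → ((s → p) ↔ p) = F → T = T
s ⊕ u = F ⊕ F = F
(s ⊕ u) ⊕ q = F ⊕ F = F
p ↔ q = T ↔ F = F
q ↔ (p ↔ q) = F ↔ F = T
((s ⊕ u) ⊕ q) → (q ↔ (p ↔ q)) = F → T = T
((p ∧ s) → ((s → p) ↔ p)) → (((s ⊕ u) ⊕ q) → (q ↔ (p ↔ q))) = T → T = T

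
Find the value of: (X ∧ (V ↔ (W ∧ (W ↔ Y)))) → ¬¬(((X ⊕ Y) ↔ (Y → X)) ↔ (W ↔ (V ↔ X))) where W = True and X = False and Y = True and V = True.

W ↔ Y = True ↔ True = True
W ∧ (W ↔ Y) = True ∧ True = True
V ↔ (W ∧ (W ↔ Y)) = True ↔ True = True
X ∧ (V ↔ (W ∧ (W ↔ Y))) = False ∧ True = False
X ⊕ Y = False ⊕ True = True
Y → X = True → False = False
(X ⊕ Y) ↔ (Y → X) = True ↔ False = False
V ↔ X = True ↔ False = False
W ↔ (V ↔ X) = True ↔ False = False
((X ⊕ Y) ↔ (Y → X)) ↔ (W ↔ (V ↔ X)) = False ↔ False = True
¬(((X ⊕ Y) ↔ (Y → X)) ↔ (W ↔ (V ↔ X))) = ¬True = False
¬¬(((X ⊕ Y) ↔ (Y → X)) ↔ (W ↔ (V ↔ X))) = ¬False = True
(X ∧ (V ↔ (W ∧ (W ↔ Y)))) → ¬¬(((X ⊕ Y) ↔ (Y → X)) ↔ (W ↔ (V ↔ X))) = False → True = True

True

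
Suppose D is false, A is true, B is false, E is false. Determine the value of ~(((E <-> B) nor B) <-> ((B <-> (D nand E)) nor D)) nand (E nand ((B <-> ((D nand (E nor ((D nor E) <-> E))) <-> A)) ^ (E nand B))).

0

E <-> B = 0 <-> 0 = 1
(E <-> B) nor B = 1 nor 0 = 0
D nand E = 0 nand 0 = 1
B <-> (D nand E) = 0 <-> 1 = 0
(B <-> (D nand E)) nor D = 0 nor 0 = 1
((E <-> B) nor B) <-> ((B <-> (D nand E)) nor D) = 0 <-> 1 = 0
~(((E <-> B) nor B) <-> ((B <-> (D nand E)) nor D)) = ~0 = 1
D nor E = 0 nor 0 = 1
(D nor E) <-> E = 1 <-> 0 = 0
E nor ((D nor E) <-> E) = 0 nor 0 = 1
D nand (E nor ((D nor E) <-> E)) = 0 nand 1 = 1
(D nand (E nor ((D nor E) <-> E))) <-> A = 1 <-> 1 = 1
B <-> ((D nand (E nor ((D nor E) <-> E))) <-> A) = 0 <-> 1 = 0
E nand B = 0 nand 0 = 1
(B <-> ((D nand (E nor ((D nor E) <-> E))) <-> A)) ^ (E nand B) = 0 ^ 1 = 1
E nand ((B <-> ((D nand (E nor ((D nor E) <-> E))) <-> A)) ^ (E nand B)) = 0 nand 1 = 1
~(((E <-> B) nor B) <-> ((B <-> (D nand E)) nor D)) nand (E nand ((B <-> ((D nand (E nor ((D nor E) <-> E))) <-> A)) ^ (E nand B))) = 1 nand 1 = 0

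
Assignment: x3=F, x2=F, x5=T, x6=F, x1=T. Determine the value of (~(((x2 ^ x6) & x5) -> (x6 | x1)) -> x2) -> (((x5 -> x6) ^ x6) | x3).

F

x2 ^ x6 = F ^ F = F
(x2 ^ x6) & x5 = F & T = F
x6 | x1 = F | T = T
((x2 ^ x6) & x5) -> (x6 | x1) = F -> T = T
~(((x2 ^ x6) & x5) -> (x6 | x1)) = ~T = F
~(((x2 ^ x6) & x5) -> (x6 | x1)) -> x2 = F -> F = T
x5 -> x6 = T -> F = F
(x5 -> x6) ^ x6 = F ^ F = F
((x5 -> x6) ^ x6) | x3 = F | F = F
(~(((x2 ^ x6) & x5) -> (x6 | x1)) -> x2) -> (((x5 -> x6) ^ x6) | x3) = T -> F = F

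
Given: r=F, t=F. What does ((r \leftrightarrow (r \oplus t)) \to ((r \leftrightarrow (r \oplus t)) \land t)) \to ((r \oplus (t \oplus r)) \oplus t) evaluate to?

T

Substituting r=F, t=F:
r \oplus t = F \oplus F = F
r \leftrightarrow (r \oplus t) = F \leftrightarrow F = T
r \oplus t = F \oplus F = F
r \leftrightarrow (r \oplus t) = F \leftrightarrow F = T
(r \leftrightarrow (r \oplus t)) \land t = T \land F = F
(r \leftrightarrow (r \oplus t)) \to ((r \leftrightarrow (r \oplus t)) \land t) = T \to F = F
t \oplus r = F \oplus F = F
r \oplus (t \oplus r) = F \oplus F = F
(r \oplus (t \oplus r)) \oplus t = F \oplus F = F
((r \leftrightarrow (r \oplus t)) \to ((r \leftrightarrow (r \oplus t)) \land t)) \to ((r \oplus (t \oplus r)) \oplus t) = F \to F = T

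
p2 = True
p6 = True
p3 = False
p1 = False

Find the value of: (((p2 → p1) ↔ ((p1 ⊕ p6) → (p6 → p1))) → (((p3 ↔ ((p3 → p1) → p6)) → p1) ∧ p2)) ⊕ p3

True

p2 → p1 = True → False = False
p1 ⊕ p6 = False ⊕ True = True
p6 → p1 = True → False = False
(p1 ⊕ p6) → (p6 → p1) = True → False = False
(p2 → p1) ↔ ((p1 ⊕ p6) → (p6 → p1)) = False ↔ False = True
p3 → p1 = False → False = True
(p3 → p1) → p6 = True → True = True
p3 ↔ ((p3 → p1) → p6) = False ↔ True = False
(p3 ↔ ((p3 → p1) → p6)) → p1 = False → False = True
((p3 ↔ ((p3 → p1) → p6)) → p1) ∧ p2 = True ∧ True = True
((p2 → p1) ↔ ((p1 ⊕ p6) → (p6 → p1))) → (((p3 ↔ ((p3 → p1) → p6)) → p1) ∧ p2) = True → True = True
(((p2 → p1) ↔ ((p1 ⊕ p6) → (p6 → p1))) → (((p3 ↔ ((p3 → p1) → p6)) → p1) ∧ p2)) ⊕ p3 = True ⊕ False = True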